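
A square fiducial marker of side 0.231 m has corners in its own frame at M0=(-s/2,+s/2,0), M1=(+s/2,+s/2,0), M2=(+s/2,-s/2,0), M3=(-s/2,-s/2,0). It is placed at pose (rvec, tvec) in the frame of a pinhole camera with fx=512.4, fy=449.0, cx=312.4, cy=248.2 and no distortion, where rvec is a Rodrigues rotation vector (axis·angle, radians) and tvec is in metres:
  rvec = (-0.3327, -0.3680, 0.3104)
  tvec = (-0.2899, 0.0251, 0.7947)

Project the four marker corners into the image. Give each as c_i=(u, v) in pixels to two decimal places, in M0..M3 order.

c0=(13.00, 303.42) c1=(172.71, 345.09) c2=(218.09, 228.59) c3=(79.24, 181.39)

Intrinsics K: fx=512.4, fy=449.0, cx=312.4, cy=248.2
Marker side s = 0.231 m; corners in marker frame (Z=0):
  M0 = (-0.1155, +0.1155, 0)
  M1 = (+0.1155, +0.1155, 0)
  M2 = (+0.1155, -0.1155, 0)
  M3 = (-0.1155, -0.1155, 0)
rvec = (-0.3327, -0.3680, 0.3104), |rvec| = θ = 0.58520 rad = 33.530°
Rodrigues: sinθ=0.55237, 1−cosθ=0.16640; R = I + sinθ·[k]× + (1−cosθ)·[k]×²:
    [+0.88738 -0.23349 -0.39753]
    [+0.35247 +0.89940 +0.25853]
    [+0.29717 -0.36954 +0.88042]
t = (-0.2899, 0.0251, 0.7947) m
M0: Pc = R·M0+t = (-0.41936, +0.08827, +0.71770); u = 512.4·(-0.41936)/0.71770 + 312.4 = 12.9960, v = 449.0·(+0.08827)/0.71770 + 248.2 = 303.4231
M1: Pc = R·M1+t = (-0.21438, +0.16969, +0.78634); u = 512.4·(-0.21438)/0.78634 + 312.4 = 172.7074, v = 449.0·(+0.16969)/0.78634 + 248.2 = 345.0936
M2: Pc = R·M2+t = (-0.16044, -0.03807, +0.87170); u = 512.4·(-0.16044)/0.87170 + 312.4 = 218.0920, v = 449.0·(-0.03807)/0.87170 + 248.2 = 228.5907
M3: Pc = R·M3+t = (-0.36542, -0.11949, +0.80306); u = 512.4·(-0.36542)/0.80306 + 312.4 = 79.2370, v = 449.0·(-0.11949)/0.80306 + 248.2 = 181.3907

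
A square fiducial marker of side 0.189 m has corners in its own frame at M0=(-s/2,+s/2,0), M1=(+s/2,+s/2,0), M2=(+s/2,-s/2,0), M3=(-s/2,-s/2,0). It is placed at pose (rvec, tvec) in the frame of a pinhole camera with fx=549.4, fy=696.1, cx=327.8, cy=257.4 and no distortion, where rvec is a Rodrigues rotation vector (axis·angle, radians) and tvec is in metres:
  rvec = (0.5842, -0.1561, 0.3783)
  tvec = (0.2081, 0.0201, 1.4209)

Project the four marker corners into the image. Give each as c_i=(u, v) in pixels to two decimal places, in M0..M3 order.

c0=(359.83, 288.22) c1=(422.81, 313.99) c2=(458.39, 245.54) c3=(392.17, 215.55)

Intrinsics K: fx=549.4, fy=696.1, cx=327.8, cy=257.4
Marker side s = 0.189 m; corners in marker frame (Z=0):
  M0 = (-0.0945, +0.0945, 0)
  M1 = (+0.0945, +0.0945, 0)
  M2 = (+0.0945, -0.0945, 0)
  M3 = (-0.0945, -0.0945, 0)
rvec = (0.5842, -0.1561, 0.3783), |rvec| = θ = 0.71328 rad = 40.868°
Rodrigues: sinθ=0.65432, 1−cosθ=0.24378; R = I + sinθ·[k]× + (1−cosθ)·[k]×²:
    [+0.91975 -0.39072 -0.03730]
    [+0.30333 +0.76790 -0.56420]
    [+0.24909 +0.50761 +0.82479]
t = (0.2081, 0.0201, 1.4209) m
M0: Pc = R·M0+t = (+0.08426, +0.06400, +1.44533); u = 549.4·(+0.08426)/1.44533 + 327.8 = 359.8290, v = 696.1·(+0.06400)/1.44533 + 257.4 = 288.2243
M1: Pc = R·M1+t = (+0.25809, +0.12133, +1.49241); u = 549.4·(+0.25809)/1.49241 + 327.8 = 422.8117, v = 696.1·(+0.12133)/1.49241 + 257.4 = 313.9921
M2: Pc = R·M2+t = (+0.33194, -0.02380, +1.39647); u = 549.4·(+0.33194)/1.39647 + 327.8 = 458.3920, v = 696.1·(-0.02380)/1.39647 + 257.4 = 245.5358
M3: Pc = R·M3+t = (+0.15811, -0.08113, +1.34939); u = 549.4·(+0.15811)/1.34939 + 327.8 = 392.1727, v = 696.1·(-0.08113)/1.34939 + 257.4 = 215.5476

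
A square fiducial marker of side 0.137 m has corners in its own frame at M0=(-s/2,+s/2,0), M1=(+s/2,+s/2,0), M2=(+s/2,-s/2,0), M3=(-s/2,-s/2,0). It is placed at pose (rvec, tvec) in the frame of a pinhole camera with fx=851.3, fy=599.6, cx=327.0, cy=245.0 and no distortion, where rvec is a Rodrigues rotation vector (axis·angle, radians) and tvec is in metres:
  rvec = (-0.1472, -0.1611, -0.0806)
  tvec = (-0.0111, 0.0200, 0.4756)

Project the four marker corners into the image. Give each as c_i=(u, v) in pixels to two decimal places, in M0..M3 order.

c0=(191.80, 366.58) c1=(438.58, 349.09) c2=(412.76, 181.96) c3=(174.69, 190.74)

Intrinsics K: fx=851.3, fy=599.6, cx=327.0, cy=245.0
Marker side s = 0.137 m; corners in marker frame (Z=0):
  M0 = (-0.0685, +0.0685, 0)
  M1 = (+0.0685, +0.0685, 0)
  M2 = (+0.0685, -0.0685, 0)
  M3 = (-0.0685, -0.0685, 0)
rvec = (-0.1472, -0.1611, -0.0806), |rvec| = θ = 0.23263 rad = 13.329°
Rodrigues: sinθ=0.23054, 1−cosθ=0.02694; R = I + sinθ·[k]× + (1−cosθ)·[k]×²:
    [+0.98385 +0.09168 -0.15375]
    [-0.06807 +0.98598 +0.15234]
    [+0.16556 -0.13941 +0.97630]
t = (-0.0111, 0.0200, 0.4756) m
M0: Pc = R·M0+t = (-0.07221, +0.09220, +0.45471); u = 851.3·(-0.07221)/0.45471 + 327.0 = 191.8028, v = 599.6·(+0.09220)/0.45471 + 245.0 = 366.5824
M1: Pc = R·M1+t = (+0.06257, +0.08288, +0.47739); u = 851.3·(+0.06257)/0.47739 + 327.0 = 438.5834, v = 599.6·(+0.08288)/0.47739 + 245.0 = 349.0928
M2: Pc = R·M2+t = (+0.05001, -0.05220, +0.49649); u = 851.3·(+0.05001)/0.49649 + 327.0 = 412.7551, v = 599.6·(-0.05220)/0.49649 + 245.0 = 181.9561
M3: Pc = R·M3+t = (-0.08477, -0.04288, +0.47381); u = 851.3·(-0.08477)/0.47381 + 327.0 = 174.6860, v = 599.6·(-0.04288)/0.47381 + 245.0 = 190.7399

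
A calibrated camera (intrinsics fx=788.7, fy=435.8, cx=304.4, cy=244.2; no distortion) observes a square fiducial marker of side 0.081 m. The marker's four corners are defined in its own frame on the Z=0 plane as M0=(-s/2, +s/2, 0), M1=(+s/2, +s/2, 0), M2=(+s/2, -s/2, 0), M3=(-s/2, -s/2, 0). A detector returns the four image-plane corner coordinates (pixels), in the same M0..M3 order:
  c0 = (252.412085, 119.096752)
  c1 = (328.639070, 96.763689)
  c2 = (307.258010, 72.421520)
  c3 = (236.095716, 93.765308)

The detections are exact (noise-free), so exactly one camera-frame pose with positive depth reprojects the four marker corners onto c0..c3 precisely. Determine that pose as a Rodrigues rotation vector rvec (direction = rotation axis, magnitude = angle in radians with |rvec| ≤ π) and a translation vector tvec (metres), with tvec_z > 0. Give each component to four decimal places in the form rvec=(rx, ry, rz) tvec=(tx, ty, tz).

Intrinsics K: fx=788.7, fy=435.8, cx=304.4, cy=244.2
Marker side s = 0.081 m; corners in marker frame (Z=0):
  M0 = (-0.0405, +0.0405, 0)
  M1 = (+0.0405, +0.0405, 0)
  M2 = (+0.0405, -0.0405, 0)
  M3 = (-0.0405, -0.0405, 0)
Detected image corners:
  c0 = (252.412085, 119.096752) px
  c1 = (328.639070, 96.763689) px
  c2 = (307.258010, 72.421520) px
  c3 = (236.095716, 93.765308) px
Planar DLT: solve 8×8 A·h = b for H (H[2,2]=1):
  H  [+850.44573 +8.85980 +280.48783]
  H  [-289.24206 +230.71202 +95.20360]
  H  [-0.20760 -0.79536 +1.00000]
B = K⁻¹H; ‖b₁‖=1.297936, ‖b₂‖=1.297936; λ = 2/(‖b₁‖+‖b₂‖) = 0.770454, sign → tz>0 ⇒ λ=+0.770454
r₁ = λ·B[:,0] = (+0.89250,-0.42173,-0.15995); r₂ = λ·B[:,1] = (+0.24516,+0.75125,-0.61279)
r₃ = r₁×r₂ = (+0.37859,+0.50770,+0.77389); SVD([r₁ r₂ r₃]) → R = UVᵀ:
  R  [+0.89250 +0.24516 +0.37859]
  R  [-0.42173 +0.75125 +0.50770]
  R  [-0.15995 -0.61279 +0.77389]
t = (-0.02336, -0.26341, +0.77045) m
tr R = 2.417647; θ = arccos((tr R − 1)/2) = 0.782967 rad = 44.861°
axis k = ((R−Rᵀ)₃₂, (R−Rᵀ)₁₃, (R−Rᵀ)₂₁) / (2 sinθ) = (-0.794243, +0.381735, -0.472712)
rvec = θ·k = (-0.621866, +0.298886, -0.370118)

rvec=(-0.6219, 0.2989, -0.3701) tvec=(-0.0234, -0.2634, 0.7705)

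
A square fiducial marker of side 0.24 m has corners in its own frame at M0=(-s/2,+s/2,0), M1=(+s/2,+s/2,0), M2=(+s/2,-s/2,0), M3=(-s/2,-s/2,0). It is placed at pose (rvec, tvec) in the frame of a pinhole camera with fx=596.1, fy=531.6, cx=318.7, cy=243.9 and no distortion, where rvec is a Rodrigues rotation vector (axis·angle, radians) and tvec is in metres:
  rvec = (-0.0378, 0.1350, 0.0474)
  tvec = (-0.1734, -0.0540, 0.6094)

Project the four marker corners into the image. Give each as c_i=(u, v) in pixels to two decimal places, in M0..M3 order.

Intrinsics K: fx=596.1, fy=531.6, cx=318.7, cy=243.9
Marker side s = 0.24 m; corners in marker frame (Z=0):
  M0 = (-0.1200, +0.1200, 0)
  M1 = (+0.1200, +0.1200, 0)
  M2 = (+0.1200, -0.1200, 0)
  M3 = (-0.1200, -0.1200, 0)
rvec = (-0.0378, 0.1350, 0.0474), |rvec| = θ = 0.14799 rad = 8.479°
Rodrigues: sinθ=0.14745, 1−cosθ=0.01093; R = I + sinθ·[k]× + (1−cosθ)·[k]×²:
    [+0.98978 -0.04977 +0.13361]
    [+0.04468 +0.99817 +0.04086]
    [-0.13540 -0.03447 +0.99019]
t = (-0.1734, -0.0540, 0.6094) m
M0: Pc = R·M0+t = (-0.29815, +0.06042, +0.62151); u = 596.1·(-0.29815)/0.62151 + 318.7 = 32.7436, v = 531.6·(+0.06042)/0.62151 + 243.9 = 295.5777
M1: Pc = R·M1+t = (-0.06060, +0.07114, +0.58902); u = 596.1·(-0.06060)/0.58902 + 318.7 = 257.3722, v = 531.6·(+0.07114)/0.58902 + 243.9 = 308.1068
M2: Pc = R·M2+t = (-0.04865, -0.16842, +0.59729); u = 596.1·(-0.04865)/0.59729 + 318.7 = 270.1436, v = 531.6·(-0.16842)/0.59729 + 243.9 = 94.0039
M3: Pc = R·M3+t = (-0.28620, -0.17914, +0.62978); u = 596.1·(-0.28620)/0.62978 + 318.7 = 47.8066, v = 531.6·(-0.17914)/0.62978 + 243.9 = 92.6870

c0=(32.74, 295.58) c1=(257.37, 308.11) c2=(270.14, 94.00) c3=(47.81, 92.69)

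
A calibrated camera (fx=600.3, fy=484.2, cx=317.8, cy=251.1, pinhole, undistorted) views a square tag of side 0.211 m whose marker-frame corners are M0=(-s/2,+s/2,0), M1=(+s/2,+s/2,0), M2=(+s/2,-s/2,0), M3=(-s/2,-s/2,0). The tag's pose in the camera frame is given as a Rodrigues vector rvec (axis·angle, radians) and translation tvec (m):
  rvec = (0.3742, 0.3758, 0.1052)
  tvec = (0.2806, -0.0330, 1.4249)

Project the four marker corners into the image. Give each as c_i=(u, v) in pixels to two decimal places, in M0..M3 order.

Intrinsics K: fx=600.3, fy=484.2, cx=317.8, cy=251.1
Marker side s = 0.211 m; corners in marker frame (Z=0):
  M0 = (-0.1055, +0.1055, 0)
  M1 = (+0.1055, +0.1055, 0)
  M2 = (+0.1055, -0.1055, 0)
  M3 = (-0.1055, -0.1055, 0)
rvec = (0.3742, 0.3758, 0.1052), |rvec| = θ = 0.54066 rad = 30.978°
Rodrigues: sinθ=0.51471, 1−cosθ=0.14263; R = I + sinθ·[k]× + (1−cosθ)·[k]×²:
    [+0.92569 -0.03153 +0.37696]
    [+0.16877 +0.92628 -0.33694]
    [-0.33855 +0.37552 +0.86277]
t = (0.2806, -0.0330, 1.4249) m
M0: Pc = R·M0+t = (+0.17961, +0.04692, +1.50023); u = 600.3·(+0.17961)/1.50023 + 317.8 = 389.6698, v = 484.2·(+0.04692)/1.50023 + 251.1 = 266.2426
M1: Pc = R·M1+t = (+0.37493, +0.08253, +1.42880); u = 600.3·(+0.37493)/1.42880 + 317.8 = 475.3256, v = 484.2·(+0.08253)/1.42880 + 251.1 = 279.0672
M2: Pc = R·M2+t = (+0.38159, -0.11292, +1.34957); u = 600.3·(+0.38159)/1.34957 + 317.8 = 487.5337, v = 484.2·(-0.11292)/1.34957 + 251.1 = 210.5872
M3: Pc = R·M3+t = (+0.18627, -0.14853, +1.42100); u = 600.3·(+0.18627)/1.42100 + 317.8 = 396.4881, v = 484.2·(-0.14853)/1.42100 + 251.1 = 200.4900

c0=(389.67, 266.24) c1=(475.33, 279.07) c2=(487.53, 210.59) c3=(396.49, 200.49)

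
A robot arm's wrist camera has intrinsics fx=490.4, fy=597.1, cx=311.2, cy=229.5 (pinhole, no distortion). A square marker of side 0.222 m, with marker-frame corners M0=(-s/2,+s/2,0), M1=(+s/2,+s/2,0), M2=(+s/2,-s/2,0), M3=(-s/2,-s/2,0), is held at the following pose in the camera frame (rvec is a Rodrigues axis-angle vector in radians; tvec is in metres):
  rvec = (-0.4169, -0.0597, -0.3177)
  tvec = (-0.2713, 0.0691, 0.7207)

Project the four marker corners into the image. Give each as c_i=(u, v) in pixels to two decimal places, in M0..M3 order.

Intrinsics K: fx=490.4, fy=597.1, cx=311.2, cy=229.5
Marker side s = 0.222 m; corners in marker frame (Z=0):
  M0 = (-0.1110, +0.1110, 0)
  M1 = (+0.1110, +0.1110, 0)
  M2 = (+0.1110, -0.1110, 0)
  M3 = (-0.1110, -0.1110, 0)
rvec = (-0.4169, -0.0597, -0.3177), |rvec| = θ = 0.52754 rad = 30.226°
Rodrigues: sinθ=0.50341, 1−cosθ=0.13595; R = I + sinθ·[k]× + (1−cosθ)·[k]×²:
    [+0.94895 +0.31533 +0.00773]
    [-0.29101 +0.86579 +0.40710]
    [+0.12167 -0.38856 +0.91335]
t = (-0.2713, 0.0691, 0.7207) m
M0: Pc = R·M0+t = (-0.34163, +0.19750, +0.66406); u = 490.4·(-0.34163)/0.66406 + 311.2 = 58.9101, v = 597.1·(+0.19750)/0.66406 + 229.5 = 407.0882
M1: Pc = R·M1+t = (-0.13097, +0.13290, +0.69107); u = 490.4·(-0.13097)/0.69107 + 311.2 = 218.2646, v = 597.1·(+0.13290)/0.69107 + 229.5 = 344.3281
M2: Pc = R·M2+t = (-0.20097, -0.05930, +0.77734); u = 490.4·(-0.20097)/0.77734 + 311.2 = 184.4151, v = 597.1·(-0.05930)/0.77734 + 229.5 = 183.9462
M3: Pc = R·M3+t = (-0.41163, +0.00530, +0.75033); u = 490.4·(-0.41163)/0.75033 + 311.2 = 42.1623, v = 597.1·(+0.00530)/0.75033 + 229.5 = 233.7174

c0=(58.91, 407.09) c1=(218.26, 344.33) c2=(184.42, 183.95) c3=(42.16, 233.72)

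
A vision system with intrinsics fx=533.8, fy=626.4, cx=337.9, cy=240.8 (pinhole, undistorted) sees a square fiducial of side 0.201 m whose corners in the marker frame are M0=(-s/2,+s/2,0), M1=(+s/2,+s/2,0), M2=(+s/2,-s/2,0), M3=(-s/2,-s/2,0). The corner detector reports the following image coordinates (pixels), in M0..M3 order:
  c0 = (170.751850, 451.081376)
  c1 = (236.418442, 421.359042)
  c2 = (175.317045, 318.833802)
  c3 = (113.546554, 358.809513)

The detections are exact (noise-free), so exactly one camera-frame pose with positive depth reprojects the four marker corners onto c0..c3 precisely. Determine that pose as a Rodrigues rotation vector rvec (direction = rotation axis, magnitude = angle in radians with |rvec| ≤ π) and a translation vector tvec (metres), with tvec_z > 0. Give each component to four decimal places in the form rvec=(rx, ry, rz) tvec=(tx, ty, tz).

Intrinsics K: fx=533.8, fy=626.4, cx=337.9, cy=240.8
Marker side s = 0.201 m; corners in marker frame (Z=0):
  M0 = (-0.1005, +0.1005, 0)
  M1 = (+0.1005, +0.1005, 0)
  M2 = (+0.1005, -0.1005, 0)
  M3 = (-0.1005, -0.1005, 0)
Detected image corners:
  c0 = (170.751850, 451.081376) px
  c1 = (236.418442, 421.359042) px
  c2 = (175.317045, 318.833802) px
  c3 = (113.546554, 358.809513) px
Planar DLT: solve 8×8 A·h = b for H (H[2,2]=1):
  H  [+234.51153 +317.60739 +172.89417]
  H  [-357.04520 +536.29940 +389.02119]
  H  [-0.47486 +0.13663 +1.00000]
B = K⁻¹H; ‖b₁‖=0.960771, ‖b₂‖=0.960771; λ = 2/(‖b₁‖+‖b₂‖) = 1.040831, sign → tz>0 ⇒ λ=+1.040831
r₁ = λ·B[:,0] = (+0.77013,-0.40327,-0.49425); r₂ = λ·B[:,1] = (+0.52927,+0.83645,+0.14221)
r₃ = r₁×r₂ = (+0.35606,-0.37111,+0.85761); SVD([r₁ r₂ r₃]) → R = UVᵀ:
  R  [+0.77013 +0.52927 +0.35606]
  R  [-0.40327 +0.83645 -0.37111]
  R  [-0.49425 +0.14221 +0.85761]
t = (-0.32174, +0.24629, +1.04083) m
tr R = 2.464188; θ = arccos((tr R − 1)/2) = 0.749405 rad = 42.938°
axis k = ((R−Rᵀ)₃₂, (R−Rᵀ)₁₃, (R−Rᵀ)₂₁) / (2 sinθ) = (+0.376771, +0.624124, -0.684480)
rvec = θ·k = (+0.282354, +0.467722, -0.512953)

rvec=(0.2824, 0.4677, -0.5130) tvec=(-0.3217, 0.2463, 1.0408)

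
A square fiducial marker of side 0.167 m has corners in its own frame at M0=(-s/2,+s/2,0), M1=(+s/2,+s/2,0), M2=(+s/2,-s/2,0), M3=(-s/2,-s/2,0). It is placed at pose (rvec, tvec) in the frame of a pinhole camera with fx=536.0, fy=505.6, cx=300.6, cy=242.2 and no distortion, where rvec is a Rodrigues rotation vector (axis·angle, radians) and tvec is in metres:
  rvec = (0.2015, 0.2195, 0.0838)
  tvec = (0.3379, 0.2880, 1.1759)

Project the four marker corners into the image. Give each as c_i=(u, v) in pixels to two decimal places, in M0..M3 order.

Intrinsics K: fx=536.0, fy=505.6, cx=300.6, cy=242.2
Marker side s = 0.167 m; corners in marker frame (Z=0):
  M0 = (-0.0835, +0.0835, 0)
  M1 = (+0.0835, +0.0835, 0)
  M2 = (+0.0835, -0.0835, 0)
  M3 = (-0.0835, -0.0835, 0)
rvec = (0.2015, 0.2195, 0.0838), |rvec| = θ = 0.30952 rad = 17.734°
Rodrigues: sinθ=0.30461, 1−cosθ=0.04752; R = I + sinθ·[k]× + (1−cosθ)·[k]×²:
    [+0.97262 -0.06053 +0.22439]
    [+0.10441 +0.97638 -0.18917]
    [-0.20764 +0.20742 +0.95596]
t = (0.3379, 0.2880, 1.1759) m
M0: Pc = R·M0+t = (+0.25163, +0.36081, +1.21056); u = 536.0·(+0.25163)/1.21056 + 300.6 = 412.0155, v = 505.6·(+0.36081)/1.21056 + 242.2 = 392.8953
M1: Pc = R·M1+t = (+0.41406, +0.37825, +1.17588); u = 536.0·(+0.41406)/1.17588 + 300.6 = 489.3399, v = 505.6·(+0.37825)/1.17588 + 242.2 = 404.8361
M2: Pc = R·M2+t = (+0.42417, +0.21519, +1.14124); u = 536.0·(+0.42417)/1.14124 + 300.6 = 499.8162, v = 505.6·(+0.21519)/1.14124 + 242.2 = 337.5349
M3: Pc = R·M3+t = (+0.26174, +0.19775, +1.17592); u = 536.0·(+0.26174)/1.17592 + 300.6 = 419.9051, v = 505.6·(+0.19775)/1.17592 + 242.2 = 327.2269

c0=(412.02, 392.90) c1=(489.34, 404.84) c2=(499.82, 337.53) c3=(419.91, 327.23)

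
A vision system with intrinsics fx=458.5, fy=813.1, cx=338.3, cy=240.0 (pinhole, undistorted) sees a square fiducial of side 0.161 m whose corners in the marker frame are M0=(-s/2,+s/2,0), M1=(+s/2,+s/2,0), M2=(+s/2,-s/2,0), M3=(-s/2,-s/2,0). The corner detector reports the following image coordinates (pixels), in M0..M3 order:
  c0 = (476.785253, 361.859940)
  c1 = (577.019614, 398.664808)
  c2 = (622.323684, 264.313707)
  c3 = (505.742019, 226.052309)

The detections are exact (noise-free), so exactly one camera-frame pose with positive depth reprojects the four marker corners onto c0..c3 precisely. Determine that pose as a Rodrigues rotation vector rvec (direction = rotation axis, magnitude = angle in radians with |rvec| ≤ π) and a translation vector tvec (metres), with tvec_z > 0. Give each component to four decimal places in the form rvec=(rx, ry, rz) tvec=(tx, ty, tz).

rvec=(0.6570, 0.1844, 0.1440) tvec=(0.3154, 0.0670, 0.7051)

Intrinsics K: fx=458.5, fy=813.1, cx=338.3, cy=240.0
Marker side s = 0.161 m; corners in marker frame (Z=0):
  M0 = (-0.0805, +0.0805, 0)
  M1 = (+0.0805, +0.0805, 0)
  M2 = (+0.0805, -0.0805, 0)
  M3 = (-0.0805, -0.0805, 0)
Detected image corners:
  c0 = (476.785253, 361.859940) px
  c1 = (577.019614, 398.664808) px
  c2 = (622.323684, 264.313707) px
  c3 = (505.742019, 226.052309) px
Planar DLT: solve 8×8 A·h = b for H (H[2,2]=1):
  H  [+573.49820 +248.01748 +543.38817]
  H  [+177.61749 +1113.06338 +317.21975]
  H  [-0.17648 +0.87617 +1.00000]
B = K⁻¹H; ‖b₁‖=1.418297, ‖b₂‖=1.418297; λ = 2/(‖b₁‖+‖b₂‖) = 0.705071, sign → tz>0 ⇒ λ=+0.705071
r₁ = λ·B[:,0] = (+0.97372,+0.19075,-0.12443); r₂ = λ·B[:,1] = (-0.07441,+0.78284,+0.61776)
r₃ = r₁×r₂ = (+0.21524,-0.59227,+0.77646); SVD([r₁ r₂ r₃]) → R = UVᵀ:
  R  [+0.97372 -0.07441 +0.21524]
  R  [+0.19075 +0.78284 -0.59227]
  R  [-0.12443 +0.61776 +0.77646]
t = (+0.31538, +0.06696, +0.70507) m
tr R = 2.533021; θ = arccos((tr R − 1)/2) = 0.697406 rad = 39.958°
axis k = ((R−Rᵀ)₃₂, (R−Rᵀ)₁₃, (R−Rᵀ)₂₁) / (2 sinθ) = (+0.942047, +0.264447, +0.206435)
rvec = θ·k = (+0.656989, +0.184427, +0.143969)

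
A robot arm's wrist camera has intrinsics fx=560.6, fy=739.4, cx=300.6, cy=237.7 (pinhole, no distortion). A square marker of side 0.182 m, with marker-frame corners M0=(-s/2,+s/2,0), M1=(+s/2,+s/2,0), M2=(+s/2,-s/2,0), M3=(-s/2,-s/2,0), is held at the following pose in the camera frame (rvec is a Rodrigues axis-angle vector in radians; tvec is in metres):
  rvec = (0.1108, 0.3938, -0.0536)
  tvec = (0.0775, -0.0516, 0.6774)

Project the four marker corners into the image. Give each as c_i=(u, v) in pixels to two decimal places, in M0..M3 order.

Intrinsics K: fx=560.6, fy=739.4, cx=300.6, cy=237.7
Marker side s = 0.182 m; corners in marker frame (Z=0):
  M0 = (-0.0910, +0.0910, 0)
  M1 = (+0.0910, +0.0910, 0)
  M2 = (+0.0910, -0.0910, 0)
  M3 = (-0.0910, -0.0910, 0)
rvec = (0.1108, 0.3938, -0.0536), |rvec| = θ = 0.41259 rad = 23.639°
Rodrigues: sinθ=0.40098, 1−cosθ=0.08391; R = I + sinθ·[k]× + (1−cosθ)·[k]×²:
    [+0.92214 +0.07360 +0.37979]
    [-0.03058 +0.99253 -0.11809]
    [-0.38565 +0.09728 +0.91750]
t = (0.0775, -0.0516, 0.6774) m
M0: Pc = R·M0+t = (+0.00028, +0.04150, +0.72135); u = 560.6·(+0.00028)/0.72135 + 300.6 = 300.8200, v = 739.4·(+0.04150)/0.72135 + 237.7 = 280.2422
M1: Pc = R·M1+t = (+0.16811, +0.03594, +0.65116); u = 560.6·(+0.16811)/0.65116 + 300.6 = 445.3325, v = 739.4·(+0.03594)/0.65116 + 237.7 = 278.5074
M2: Pc = R·M2+t = (+0.15472, -0.14470, +0.63345); u = 560.6·(+0.15472)/0.63345 + 300.6 = 437.5229, v = 739.4·(-0.14470)/0.63345 + 237.7 = 68.7945
M3: Pc = R·M3+t = (-0.01311, -0.13914, +0.70364); u = 560.6·(-0.01311)/0.70364 + 300.6 = 290.1533, v = 739.4·(-0.13914)/0.70364 + 237.7 = 91.4919

c0=(300.82, 280.24) c1=(445.33, 278.51) c2=(437.52, 68.79) c3=(290.15, 91.49)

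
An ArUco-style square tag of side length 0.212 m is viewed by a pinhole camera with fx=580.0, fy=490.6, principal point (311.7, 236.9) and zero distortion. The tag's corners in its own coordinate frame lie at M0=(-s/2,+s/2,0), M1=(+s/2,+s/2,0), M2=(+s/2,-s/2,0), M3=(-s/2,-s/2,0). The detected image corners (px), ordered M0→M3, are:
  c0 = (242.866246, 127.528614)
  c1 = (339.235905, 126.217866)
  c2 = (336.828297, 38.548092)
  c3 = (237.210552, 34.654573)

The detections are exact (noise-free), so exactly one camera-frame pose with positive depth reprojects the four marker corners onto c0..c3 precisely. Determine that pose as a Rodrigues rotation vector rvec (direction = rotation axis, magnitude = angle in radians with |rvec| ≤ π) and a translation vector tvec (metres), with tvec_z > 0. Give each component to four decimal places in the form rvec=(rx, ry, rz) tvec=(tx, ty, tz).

rvec=(0.1679, -0.3366, -0.0614) tvec=(-0.0439, -0.3773, 1.1984)

Intrinsics K: fx=580.0, fy=490.6, cx=311.7, cy=236.9
Marker side s = 0.212 m; corners in marker frame (Z=0):
  M0 = (-0.1060, +0.1060, 0)
  M1 = (+0.1060, +0.1060, 0)
  M2 = (+0.1060, -0.1060, 0)
  M3 = (-0.1060, -0.1060, 0)
Detected image corners:
  c0 = (242.866246, 127.528614) px
  c1 = (339.235905, 126.217866) px
  c2 = (336.828297, 38.548092) px
  c3 = (237.210552, 34.654573) px
Planar DLT: solve 8×8 A·h = b for H (H[2,2]=1):
  H  [+540.11582 +60.77925 +290.46785]
  H  [+27.96017 +437.33178 +82.45067]
  H  [+0.26986 +0.14525 +1.00000]
B = K⁻¹H; ‖b₁‖=0.834459, ‖b₂‖=0.834459; λ = 2/(‖b₁‖+‖b₂‖) = 1.198381, sign → tz>0 ⇒ λ=+1.198381
r₁ = λ·B[:,0] = (+0.94218,-0.08786,+0.32340); r₂ = λ·B[:,1] = (+0.03204,+0.98421,+0.17406)
r₃ = r₁×r₂ = (-0.33358,-0.15363,+0.93012); SVD([r₁ r₂ r₃]) → R = UVᵀ:
  R  [+0.94218 +0.03204 -0.33358]
  R  [-0.08786 +0.98421 -0.15363]
  R  [+0.32340 +0.17406 +0.93012]
t = (-0.04387, -0.37727, +1.19838) m
tr R = 2.856507; θ = arccos((tr R − 1)/2) = 0.381107 rad = 21.836°
axis k = ((R−Rᵀ)₃₂, (R−Rᵀ)₁₃, (R−Rᵀ)₂₁) / (2 sinθ) = (+0.440509, -0.883161, -0.161180)
rvec = θ·k = (+0.167881, -0.336579, -0.061427)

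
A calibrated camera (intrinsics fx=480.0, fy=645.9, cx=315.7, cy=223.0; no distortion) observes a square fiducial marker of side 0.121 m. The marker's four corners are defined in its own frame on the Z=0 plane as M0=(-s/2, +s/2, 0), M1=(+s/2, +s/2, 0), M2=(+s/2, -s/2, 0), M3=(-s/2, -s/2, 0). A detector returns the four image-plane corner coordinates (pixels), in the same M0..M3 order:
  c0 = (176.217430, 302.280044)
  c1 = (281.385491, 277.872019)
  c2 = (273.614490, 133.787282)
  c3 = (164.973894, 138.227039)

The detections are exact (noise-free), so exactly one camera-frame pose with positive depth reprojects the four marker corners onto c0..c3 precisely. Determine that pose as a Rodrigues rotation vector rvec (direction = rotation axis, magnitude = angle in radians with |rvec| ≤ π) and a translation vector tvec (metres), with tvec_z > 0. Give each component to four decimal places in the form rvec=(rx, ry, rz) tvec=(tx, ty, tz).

rvec=(0.0654, -0.5887, -0.0893) tvec=(-0.0931, -0.0076, 0.5071)

Intrinsics K: fx=480.0, fy=645.9, cx=315.7, cy=223.0
Marker side s = 0.121 m; corners in marker frame (Z=0):
  M0 = (-0.0605, +0.0605, 0)
  M1 = (+0.0605, +0.0605, 0)
  M2 = (+0.0605, -0.0605, 0)
  M3 = (-0.0605, -0.0605, 0)
Detected image corners:
  c0 = (176.217430, 302.280044) px
  c1 = (281.385491, 277.872019) px
  c2 = (273.614490, 133.787282) px
  c3 = (164.973894, 138.227039) px
Planar DLT: solve 8×8 A·h = b for H (H[2,2]=1):
  H  [+1126.94374 +116.11191 +227.61309]
  H  [+111.55681 +1304.46186 +213.36774]
  H  [+1.08721 +0.17176 +1.00000]
B = K⁻¹H; ‖b₁‖=1.972031, ‖b₂‖=1.972031; λ = 2/(‖b₁‖+‖b₂‖) = 0.507091, sign → tz>0 ⇒ λ=+0.507091
r₁ = λ·B[:,0] = (+0.82795,-0.10276,+0.55131); r₂ = λ·B[:,1] = (+0.06538,+0.99405,+0.08710)
r₃ = r₁×r₂ = (-0.55698,-0.03607,+0.82974); SVD([r₁ r₂ r₃]) → R = UVᵀ:
  R  [+0.82795 +0.06538 -0.55698]
  R  [-0.10276 +0.99405 -0.03607]
  R  [+0.55131 +0.08710 +0.82974]
t = (-0.09306, -0.00756, +0.50709) m
tr R = 2.651738; θ = arccos((tr R − 1)/2) = 0.599055 rad = 34.323°
axis k = ((R−Rᵀ)₃₂, (R−Rᵀ)₁₃, (R−Rᵀ)₂₁) / (2 sinθ) = (+0.109220, -0.982772, -0.149097)
rvec = θ·k = (+0.065429, -0.588735, -0.089317)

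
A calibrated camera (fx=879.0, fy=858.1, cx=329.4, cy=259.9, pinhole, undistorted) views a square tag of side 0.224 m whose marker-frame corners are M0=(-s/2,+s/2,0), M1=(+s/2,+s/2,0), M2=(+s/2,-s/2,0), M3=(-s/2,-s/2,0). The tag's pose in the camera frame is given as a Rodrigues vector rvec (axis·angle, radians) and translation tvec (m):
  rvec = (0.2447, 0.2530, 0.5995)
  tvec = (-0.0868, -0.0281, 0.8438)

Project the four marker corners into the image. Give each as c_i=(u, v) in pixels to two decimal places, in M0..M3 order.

Intrinsics K: fx=879.0, fy=858.1, cx=329.4, cy=259.9
Marker side s = 0.224 m; corners in marker frame (Z=0):
  M0 = (-0.1120, +0.1120, 0)
  M1 = (+0.1120, +0.1120, 0)
  M2 = (+0.1120, -0.1120, 0)
  M3 = (-0.1120, -0.1120, 0)
rvec = (0.2447, 0.2530, 0.5995), |rvec| = θ = 0.69519 rad = 39.831°
Rodrigues: sinθ=0.64053, 1−cosθ=0.23207; R = I + sinθ·[k]× + (1−cosθ)·[k]×²:
    [+0.79669 -0.52264 +0.30355]
    [+0.58209 +0.79867 -0.15263]
    [-0.16267 +0.29829 +0.94051]
t = (-0.0868, -0.0281, 0.8438) m
M0: Pc = R·M0+t = (-0.23456, -0.00384, +0.89543); u = 879.0·(-0.23456)/0.89543 + 329.4 = 99.1391, v = 858.1·(-0.00384)/0.89543 + 259.9 = 256.2167
M1: Pc = R·M1+t = (-0.05611, +0.12655, +0.85899); u = 879.0·(-0.05611)/0.85899 + 329.4 = 271.9864, v = 858.1·(+0.12655)/0.85899 + 259.9 = 386.3142
M2: Pc = R·M2+t = (+0.06096, -0.05236, +0.79217); u = 879.0·(+0.06096)/0.79217 + 329.4 = 397.0462, v = 858.1·(-0.05236)/0.79217 + 259.9 = 203.1862
M3: Pc = R·M3+t = (-0.11749, -0.18275, +0.82861); u = 879.0·(-0.11749)/0.82861 + 329.4 = 204.7615, v = 858.1·(-0.18275)/0.82861 + 259.9 = 70.6508

c0=(99.14, 256.22) c1=(271.99, 386.31) c2=(397.05, 203.19) c3=(204.76, 70.65)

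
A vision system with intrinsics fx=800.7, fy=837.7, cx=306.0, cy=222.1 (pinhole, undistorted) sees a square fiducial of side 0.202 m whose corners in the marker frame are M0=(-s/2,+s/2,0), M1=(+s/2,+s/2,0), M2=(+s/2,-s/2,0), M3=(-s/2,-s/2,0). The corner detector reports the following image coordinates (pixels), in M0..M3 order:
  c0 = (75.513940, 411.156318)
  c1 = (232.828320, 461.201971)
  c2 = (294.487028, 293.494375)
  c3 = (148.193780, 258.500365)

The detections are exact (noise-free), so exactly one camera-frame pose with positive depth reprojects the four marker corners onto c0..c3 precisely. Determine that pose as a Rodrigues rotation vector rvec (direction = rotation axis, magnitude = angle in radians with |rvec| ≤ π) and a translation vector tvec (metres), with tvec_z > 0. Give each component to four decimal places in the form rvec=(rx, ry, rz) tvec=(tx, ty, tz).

rvec=(-0.5525, 0.2587, 0.2741) tvec=(-0.1405, 0.1458, 0.9451)

Intrinsics K: fx=800.7, fy=837.7, cx=306.0, cy=222.1
Marker side s = 0.202 m; corners in marker frame (Z=0):
  M0 = (-0.1010, +0.1010, 0)
  M1 = (+0.1010, +0.1010, 0)
  M2 = (+0.1010, -0.1010, 0)
  M3 = (-0.1010, -0.1010, 0)
Detected image corners:
  c0 = (75.513940, 411.156318) px
  c1 = (232.828320, 461.201971) px
  c2 = (294.487028, 293.494375) px
  c3 = (148.193780, 258.500365) px
Planar DLT: solve 8×8 A·h = b for H (H[2,2]=1):
  H  [+687.98060 -428.40531 +186.93480]
  H  [+90.75867 +611.61395 +351.28597]
  H  [-0.33091 -0.50583 +1.00000]
B = K⁻¹H; ‖b₁‖=1.058074, ‖b₂‖=1.058074; λ = 2/(‖b₁‖+‖b₂‖) = 0.945113, sign → tz>0 ⇒ λ=+0.945113
r₁ = λ·B[:,0] = (+0.93158,+0.18531,-0.31274); r₂ = λ·B[:,1] = (-0.32297,+0.81679,-0.47807)
r₃ = r₁×r₂ = (+0.16685,+0.54637,+0.82076); SVD([r₁ r₂ r₃]) → R = UVᵀ:
  R  [+0.93158 -0.32297 +0.16685]
  R  [+0.18531 +0.81679 +0.54637]
  R  [-0.31274 -0.47807 +0.82076]
t = (-0.14054, +0.14575, +0.94511) m
tr R = 2.569130; θ = arccos((tr R − 1)/2) = 0.668802 rad = 38.320°
axis k = ((R−Rᵀ)₃₂, (R−Rᵀ)₁₃, (R−Rᵀ)₂₁) / (2 sinθ) = (-0.826093, +0.386744, +0.409877)
rvec = θ·k = (-0.552493, +0.258655, +0.274127)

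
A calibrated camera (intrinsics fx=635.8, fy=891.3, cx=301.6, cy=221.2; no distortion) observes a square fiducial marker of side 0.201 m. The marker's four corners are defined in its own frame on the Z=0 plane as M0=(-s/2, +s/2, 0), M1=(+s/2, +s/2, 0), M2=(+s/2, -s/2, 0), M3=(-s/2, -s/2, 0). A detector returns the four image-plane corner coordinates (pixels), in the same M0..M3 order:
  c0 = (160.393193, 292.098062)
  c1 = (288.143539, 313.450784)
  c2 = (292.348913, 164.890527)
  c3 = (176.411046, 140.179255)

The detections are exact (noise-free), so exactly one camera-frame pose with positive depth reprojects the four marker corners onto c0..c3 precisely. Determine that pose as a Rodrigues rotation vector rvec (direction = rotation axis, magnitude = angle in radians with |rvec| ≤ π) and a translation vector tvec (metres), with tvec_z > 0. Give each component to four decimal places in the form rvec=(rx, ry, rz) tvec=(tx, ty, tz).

Intrinsics K: fx=635.8, fy=891.3, cx=301.6, cy=221.2
Marker side s = 0.201 m; corners in marker frame (Z=0):
  M0 = (-0.1005, +0.1005, 0)
  M1 = (+0.1005, +0.1005, 0)
  M2 = (+0.1005, -0.1005, 0)
  M3 = (-0.1005, -0.1005, 0)
Detected image corners:
  c0 = (160.393193, 292.098062) px
  c1 = (288.143539, 313.450784) px
  c2 = (292.348913, 164.890527) px
  c3 = (176.411046, 140.179255) px
Planar DLT: solve 8×8 A·h = b for H (H[2,2]=1):
  H  [+646.73793 -156.89605 +230.68096]
  H  [+156.60196 +640.95732 +224.33947]
  H  [+0.18283 -0.46715 +1.00000]
B = K⁻¹H; ‖b₁‖=0.957181, ‖b₂‖=0.957181; λ = 2/(‖b₁‖+‖b₂‖) = 1.044735, sign → tz>0 ⇒ λ=+1.044735
r₁ = λ·B[:,0] = (+0.97210,+0.13616,+0.19101); r₂ = λ·B[:,1] = (-0.02630,+0.87242,-0.48805)
r₃ = r₁×r₂ = (-0.23309,+0.46941,+0.85166); SVD([r₁ r₂ r₃]) → R = UVᵀ:
  R  [+0.97210 -0.02630 -0.23309]
  R  [+0.13616 +0.87242 +0.46941]
  R  [+0.19101 -0.48805 +0.85166]
t = (-0.11653, +0.00368, +1.04473) m
tr R = 2.696176; θ = arccos((tr R − 1)/2) = 0.558430 rad = 31.996°
axis k = ((R−Rᵀ)₃₂, (R−Rᵀ)₁₃, (R−Rᵀ)₂₁) / (2 sinθ) = (-0.903512, -0.400208, +0.153298)
rvec = θ·k = (-0.504548, -0.223488, +0.085606)

rvec=(-0.5045, -0.2235, 0.0856) tvec=(-0.1165, 0.0037, 1.0447)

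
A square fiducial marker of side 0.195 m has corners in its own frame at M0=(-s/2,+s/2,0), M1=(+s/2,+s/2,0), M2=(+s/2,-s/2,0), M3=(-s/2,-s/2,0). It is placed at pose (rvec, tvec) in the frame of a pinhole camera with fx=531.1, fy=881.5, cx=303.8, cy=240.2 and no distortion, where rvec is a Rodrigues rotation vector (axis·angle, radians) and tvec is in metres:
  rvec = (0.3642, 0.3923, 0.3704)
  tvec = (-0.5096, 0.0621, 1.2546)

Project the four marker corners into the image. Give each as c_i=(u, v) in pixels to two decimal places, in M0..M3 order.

c0=(54.93, 311.16) c1=(113.78, 370.65) c2=(125.09, 253.31) c3=(61.93, 195.53)

Intrinsics K: fx=531.1, fy=881.5, cx=303.8, cy=240.2
Marker side s = 0.195 m; corners in marker frame (Z=0):
  M0 = (-0.0975, +0.0975, 0)
  M1 = (+0.0975, +0.0975, 0)
  M2 = (+0.0975, -0.0975, 0)
  M3 = (-0.0975, -0.0975, 0)
rvec = (0.3642, 0.3923, 0.3704), |rvec| = θ = 0.65095 rad = 37.297°
Rodrigues: sinθ=0.60594, 1−cosθ=0.20449; R = I + sinθ·[k]× + (1−cosθ)·[k]×²:
    [+0.85952 -0.27584 +0.43028]
    [+0.41374 +0.86978 -0.26889]
    [-0.30007 +0.40914 +0.86172]
t = (-0.5096, 0.0621, 1.2546) m
M0: Pc = R·M0+t = (-0.62030, +0.10656, +1.32375); u = 531.1·(-0.62030)/1.32375 + 303.8 = 54.9310, v = 881.5·(+0.10656)/1.32375 + 240.2 = 311.1620
M1: Pc = R·M1+t = (-0.45269, +0.18724, +1.26523); u = 531.1·(-0.45269)/1.26523 + 303.8 = 113.7765, v = 881.5·(+0.18724)/1.26523 + 240.2 = 370.6540
M2: Pc = R·M2+t = (-0.39890, +0.01764, +1.18545); u = 531.1·(-0.39890)/1.18545 + 303.8 = 125.0857, v = 881.5·(+0.01764)/1.18545 + 240.2 = 253.3143
M3: Pc = R·M3+t = (-0.56651, -0.06304, +1.24397); u = 531.1·(-0.56651)/1.24397 + 303.8 = 61.9342, v = 881.5·(-0.06304)/1.24397 + 240.2 = 195.5263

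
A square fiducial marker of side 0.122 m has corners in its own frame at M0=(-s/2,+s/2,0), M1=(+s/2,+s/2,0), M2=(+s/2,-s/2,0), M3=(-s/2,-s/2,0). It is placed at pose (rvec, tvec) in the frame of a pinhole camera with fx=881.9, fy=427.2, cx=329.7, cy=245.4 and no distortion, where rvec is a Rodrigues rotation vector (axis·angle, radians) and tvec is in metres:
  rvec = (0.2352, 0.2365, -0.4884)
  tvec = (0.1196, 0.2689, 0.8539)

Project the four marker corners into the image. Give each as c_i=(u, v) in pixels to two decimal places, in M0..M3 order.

Intrinsics K: fx=881.9, fy=427.2, cx=329.7, cy=245.4
Marker side s = 0.122 m; corners in marker frame (Z=0):
  M0 = (-0.0610, +0.0610, 0)
  M1 = (+0.0610, +0.0610, 0)
  M2 = (+0.0610, -0.0610, 0)
  M3 = (-0.0610, -0.0610, 0)
rvec = (0.2352, 0.2365, -0.4884), |rvec| = θ = 0.59143 rad = 33.886°
Rodrigues: sinθ=0.55755, 1−cosθ=0.16985; R = I + sinθ·[k]× + (1−cosθ)·[k]×²:
    [+0.85701 +0.48743 +0.16717]
    [-0.43341 +0.85731 -0.27782]
    [-0.27873 +0.16564 +0.94598]
t = (0.1196, 0.2689, 0.8539) m
M0: Pc = R·M0+t = (+0.09706, +0.34763, +0.88101); u = 881.9·(+0.09706)/0.88101 + 329.7 = 426.8543, v = 427.2·(+0.34763)/0.88101 + 245.4 = 413.9676
M1: Pc = R·M1+t = (+0.20161, +0.29476, +0.84700); u = 881.9·(+0.20161)/0.84700 + 329.7 = 539.6178, v = 427.2·(+0.29476)/0.84700 + 245.4 = 394.0662
M2: Pc = R·M2+t = (+0.14214, +0.19017, +0.82679); u = 881.9·(+0.14214)/0.82679 + 329.7 = 481.3182, v = 427.2·(+0.19017)/0.82679 + 245.4 = 343.6580
M3: Pc = R·M3+t = (+0.03759, +0.24304, +0.86080); u = 881.9·(+0.03759)/0.86080 + 329.7 = 368.2105, v = 427.2·(+0.24304)/0.86080 + 245.4 = 366.0178

c0=(426.85, 413.97) c1=(539.62, 394.07) c2=(481.32, 343.66) c3=(368.21, 366.02)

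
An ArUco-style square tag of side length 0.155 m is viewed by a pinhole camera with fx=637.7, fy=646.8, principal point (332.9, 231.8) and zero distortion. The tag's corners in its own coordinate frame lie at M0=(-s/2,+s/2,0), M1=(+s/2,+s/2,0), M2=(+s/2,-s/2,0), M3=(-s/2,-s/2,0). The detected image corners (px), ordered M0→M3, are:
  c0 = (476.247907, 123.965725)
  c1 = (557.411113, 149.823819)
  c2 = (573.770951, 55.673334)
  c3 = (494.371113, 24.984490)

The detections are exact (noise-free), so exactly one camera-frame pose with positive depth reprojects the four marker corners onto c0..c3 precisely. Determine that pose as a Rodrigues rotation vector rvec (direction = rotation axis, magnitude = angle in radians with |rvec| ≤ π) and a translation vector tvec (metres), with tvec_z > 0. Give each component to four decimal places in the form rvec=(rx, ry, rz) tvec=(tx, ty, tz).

Intrinsics K: fx=637.7, fy=646.8, cx=332.9, cy=231.8
Marker side s = 0.155 m; corners in marker frame (Z=0):
  M0 = (-0.0775, +0.0775, 0)
  M1 = (+0.0775, +0.0775, 0)
  M2 = (+0.0775, -0.0775, 0)
  M3 = (-0.0775, -0.0775, 0)
Detected image corners:
  c0 = (476.247907, 123.965725) px
  c1 = (557.411113, 149.823819) px
  c2 = (573.770951, 55.673334) px
  c3 = (494.371113, 24.984490) px
Planar DLT: solve 8×8 A·h = b for H (H[2,2]=1):
  H  [+697.98037 -146.87392 +526.56185]
  H  [+212.85788 +616.55618 +88.73242]
  H  [+0.34269 -0.06811 +1.00000]
B = K⁻¹H; ‖b₁‖=0.999186, ‖b₂‖=0.999186; λ = 2/(‖b₁‖+‖b₂‖) = 1.000815, sign → tz>0 ⇒ λ=+1.000815
r₁ = λ·B[:,0] = (+0.91638,+0.20645,+0.34297); r₂ = λ·B[:,1] = (-0.19492,+0.97845,-0.06817)
r₃ = r₁×r₂ = (-0.34965,-0.00438,+0.93687); SVD([r₁ r₂ r₃]) → R = UVᵀ:
  R  [+0.91638 -0.19492 -0.34965]
  R  [+0.20645 +0.97845 -0.00438]
  R  [+0.34297 -0.06817 +0.93687]
t = (+0.30394, -0.22137, +1.00081) m
tr R = 2.831698; θ = arccos((tr R − 1)/2) = 0.413178 rad = 23.673°
axis k = ((R−Rᵀ)₃₂, (R−Rᵀ)₁₃, (R−Rᵀ)₂₁) / (2 sinθ) = (-0.079427, -0.862485, +0.499810)
rvec = θ·k = (-0.032817, -0.356360, +0.206511)

rvec=(-0.0328, -0.3564, 0.2065) tvec=(0.3039, -0.2214, 1.0008)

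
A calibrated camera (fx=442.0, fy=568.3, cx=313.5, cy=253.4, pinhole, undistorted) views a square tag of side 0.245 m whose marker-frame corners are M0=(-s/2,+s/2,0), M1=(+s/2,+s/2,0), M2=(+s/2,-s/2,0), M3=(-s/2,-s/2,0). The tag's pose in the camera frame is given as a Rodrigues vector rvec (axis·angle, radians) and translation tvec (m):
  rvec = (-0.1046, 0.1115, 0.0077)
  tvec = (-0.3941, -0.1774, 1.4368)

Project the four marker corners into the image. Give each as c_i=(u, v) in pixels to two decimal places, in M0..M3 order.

Intrinsics K: fx=442.0, fy=568.3, cx=313.5, cy=253.4
Marker side s = 0.245 m; corners in marker frame (Z=0):
  M0 = (-0.1225, +0.1225, 0)
  M1 = (+0.1225, +0.1225, 0)
  M2 = (+0.1225, -0.1225, 0)
  M3 = (-0.1225, -0.1225, 0)
rvec = (-0.1046, 0.1115, 0.0077), |rvec| = θ = 0.15308 rad = 8.771°
Rodrigues: sinθ=0.15248, 1−cosθ=0.01169; R = I + sinθ·[k]× + (1−cosθ)·[k]×²:
    [+0.99377 -0.01349 +0.11066]
    [+0.00185 +0.99451 +0.10462]
    [-0.11147 -0.10376 +0.98834]
t = (-0.3941, -0.1774, 1.4368) m
M0: Pc = R·M0+t = (-0.51749, -0.05580, +1.43774); u = 442.0·(-0.51749)/1.43774 + 313.5 = 154.4104, v = 568.3·(-0.05580)/1.43774 + 253.4 = 231.3442
M1: Pc = R·M1+t = (-0.27402, -0.05535, +1.41043); u = 442.0·(-0.27402)/1.41043 + 313.5 = 227.6292, v = 568.3·(-0.05535)/1.41043 + 253.4 = 231.0997
M2: Pc = R·M2+t = (-0.27071, -0.29900, +1.43586); u = 442.0·(-0.27071)/1.43586 + 313.5 = 230.1669, v = 568.3·(-0.29900)/1.43586 + 253.4 = 135.0579
M3: Pc = R·M3+t = (-0.51418, -0.29945, +1.46317); u = 442.0·(-0.51418)/1.46317 + 313.5 = 158.1729, v = 568.3·(-0.29945)/1.46317 + 253.4 = 137.0907

c0=(154.41, 231.34) c1=(227.63, 231.10) c2=(230.17, 135.06) c3=(158.17, 137.09)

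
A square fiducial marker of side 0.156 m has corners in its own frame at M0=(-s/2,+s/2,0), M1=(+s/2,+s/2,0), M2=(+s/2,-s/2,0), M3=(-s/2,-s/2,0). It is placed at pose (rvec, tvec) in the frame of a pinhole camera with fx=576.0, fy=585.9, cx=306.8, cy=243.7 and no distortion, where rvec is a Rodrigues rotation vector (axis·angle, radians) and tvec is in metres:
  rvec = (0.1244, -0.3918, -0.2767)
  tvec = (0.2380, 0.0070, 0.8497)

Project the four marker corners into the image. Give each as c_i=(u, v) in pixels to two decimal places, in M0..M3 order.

Intrinsics K: fx=576.0, fy=585.9, cx=306.8, cy=243.7
Marker side s = 0.156 m; corners in marker frame (Z=0):
  M0 = (-0.0780, +0.0780, 0)
  M1 = (+0.0780, +0.0780, 0)
  M2 = (+0.0780, -0.0780, 0)
  M3 = (-0.0780, -0.0780, 0)
rvec = (0.1244, -0.3918, -0.2767), |rvec| = θ = 0.49553 rad = 28.392°
Rodrigues: sinθ=0.47549, 1−cosθ=0.12028; R = I + sinθ·[k]× + (1−cosθ)·[k]×²:
    [+0.88730 +0.24164 -0.39282]
    [-0.28939 +0.95491 -0.06627]
    [+0.35910 +0.17248 +0.91722]
t = (0.2380, 0.0070, 0.8497) m
M0: Pc = R·M0+t = (+0.18764, +0.10406, +0.83514); u = 576.0·(+0.18764)/0.83514 + 306.8 = 436.2146, v = 585.9·(+0.10406)/0.83514 + 243.7 = 316.7010
M1: Pc = R·M1+t = (+0.32606, +0.05891, +0.89116); u = 576.0·(+0.32606)/0.89116 + 306.8 = 517.5459, v = 585.9·(+0.05891)/0.89116 + 243.7 = 282.4313
M2: Pc = R·M2+t = (+0.28836, -0.09006, +0.86426); u = 576.0·(+0.28836)/0.86426 + 306.8 = 498.9839, v = 585.9·(-0.09006)/0.86426 + 243.7 = 182.6491
M3: Pc = R·M3+t = (+0.14994, -0.04491, +0.80824); u = 576.0·(+0.14994)/0.80824 + 306.8 = 413.6586, v = 585.9·(-0.04491)/0.80824 + 243.7 = 211.1436

c0=(436.21, 316.70) c1=(517.55, 282.43) c2=(498.98, 182.65) c3=(413.66, 211.14)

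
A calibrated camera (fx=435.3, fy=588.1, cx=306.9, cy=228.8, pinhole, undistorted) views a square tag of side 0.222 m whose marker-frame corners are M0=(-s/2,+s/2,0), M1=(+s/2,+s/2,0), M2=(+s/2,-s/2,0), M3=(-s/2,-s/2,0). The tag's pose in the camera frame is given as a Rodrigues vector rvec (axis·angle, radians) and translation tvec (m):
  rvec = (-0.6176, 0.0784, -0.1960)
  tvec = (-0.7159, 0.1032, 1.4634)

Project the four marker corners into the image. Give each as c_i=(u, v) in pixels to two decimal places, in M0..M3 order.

c0=(56.10, 318.90) c1=(123.19, 299.88) c2=(128.68, 225.66) c3=(67.24, 243.23)

Intrinsics K: fx=435.3, fy=588.1, cx=306.9, cy=228.8
Marker side s = 0.222 m; corners in marker frame (Z=0):
  M0 = (-0.1110, +0.1110, 0)
  M1 = (+0.1110, +0.1110, 0)
  M2 = (+0.1110, -0.1110, 0)
  M3 = (-0.1110, -0.1110, 0)
rvec = (-0.6176, 0.0784, -0.1960), |rvec| = θ = 0.65268 rad = 37.396°
Rodrigues: sinθ=0.60732, 1−cosθ=0.20554; R = I + sinθ·[k]× + (1−cosθ)·[k]×²:
    [+0.97850 +0.15902 +0.13136]
    [-0.20574 +0.79742 +0.56726]
    [-0.01454 -0.58209 +0.81299]
t = (-0.7159, 0.1032, 1.4634) m
M0: Pc = R·M0+t = (-0.80686, +0.21455, +1.40040); u = 435.3·(-0.80686)/1.40040 + 306.9 = 56.0954, v = 588.1·(+0.21455)/1.40040 + 228.8 = 318.9010
M1: Pc = R·M1+t = (-0.58964, +0.16888, +1.39717); u = 435.3·(-0.58964)/1.39717 + 306.9 = 123.1944, v = 588.1·(+0.16888)/1.39717 + 228.8 = 299.8839
M2: Pc = R·M2+t = (-0.62494, -0.00815, +1.52640); u = 435.3·(-0.62494)/1.52640 + 306.9 = 128.6796, v = 588.1·(-0.00815)/1.52640 + 228.8 = 225.6594
M3: Pc = R·M3+t = (-0.84216, +0.03752, +1.52963); u = 435.3·(-0.84216)/1.52963 + 306.9 = 67.2376, v = 588.1·(+0.03752)/1.52963 + 228.8 = 243.2266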